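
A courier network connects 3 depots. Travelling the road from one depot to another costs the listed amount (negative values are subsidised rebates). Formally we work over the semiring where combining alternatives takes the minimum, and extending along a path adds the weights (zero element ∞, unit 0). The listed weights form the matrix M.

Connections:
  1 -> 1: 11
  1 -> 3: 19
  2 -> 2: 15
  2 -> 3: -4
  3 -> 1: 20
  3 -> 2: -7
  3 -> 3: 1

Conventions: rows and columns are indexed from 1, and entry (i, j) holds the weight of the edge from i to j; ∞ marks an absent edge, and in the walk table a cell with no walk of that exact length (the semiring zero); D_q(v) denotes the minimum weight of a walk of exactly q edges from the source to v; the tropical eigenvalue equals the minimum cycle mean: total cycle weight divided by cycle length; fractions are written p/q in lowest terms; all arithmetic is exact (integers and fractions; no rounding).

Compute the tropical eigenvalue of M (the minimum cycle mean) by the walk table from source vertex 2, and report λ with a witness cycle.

q=0: [∞, 0, ∞]
q=1: [∞, 15, -4]
q=2: [16, -11, -3]
q=3: [17, -10, -15]
Optimal cycle mean attained by: cycle 2->3->2, total (-4) + (-7), length 2.
Answer: λ = -11/2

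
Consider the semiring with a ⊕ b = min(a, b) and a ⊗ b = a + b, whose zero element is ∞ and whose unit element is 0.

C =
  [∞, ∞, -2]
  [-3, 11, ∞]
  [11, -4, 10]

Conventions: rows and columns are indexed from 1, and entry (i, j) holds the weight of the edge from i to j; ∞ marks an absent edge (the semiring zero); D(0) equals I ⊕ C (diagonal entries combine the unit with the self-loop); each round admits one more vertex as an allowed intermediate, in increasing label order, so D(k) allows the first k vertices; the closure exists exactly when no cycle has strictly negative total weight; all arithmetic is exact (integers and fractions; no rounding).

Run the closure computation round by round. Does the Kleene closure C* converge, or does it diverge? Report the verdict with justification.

D(0):
  [0, ∞, -2]
  [-3, 0, ∞]
  [11, -4, 0]
D(1):
  [0, ∞, -2]
  [-3, 0, -5]
  [11, -4, 0]
Detection: at round 2, diagonal entry (3, 3) turns strictly negative.
Key observation: the cycle 3->2->1->3 has total weight (-4) + (-3) + (-2), which is strictly negative.
Answer: DIVERGES — negative cycle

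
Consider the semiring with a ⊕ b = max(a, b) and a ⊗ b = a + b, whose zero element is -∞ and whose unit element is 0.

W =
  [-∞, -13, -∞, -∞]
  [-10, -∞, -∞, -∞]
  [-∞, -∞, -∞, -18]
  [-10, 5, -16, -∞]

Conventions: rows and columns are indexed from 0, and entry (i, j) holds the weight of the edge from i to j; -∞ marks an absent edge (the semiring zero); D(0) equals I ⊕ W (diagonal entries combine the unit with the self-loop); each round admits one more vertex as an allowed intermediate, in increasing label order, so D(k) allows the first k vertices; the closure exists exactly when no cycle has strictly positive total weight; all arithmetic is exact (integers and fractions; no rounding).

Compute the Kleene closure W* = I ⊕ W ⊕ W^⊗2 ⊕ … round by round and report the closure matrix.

D(0):
  [0, -13, -∞, -∞]
  [-10, 0, -∞, -∞]
  [-∞, -∞, 0, -18]
  [-10, 5, -16, 0]
D(1):
  [0, -13, -∞, -∞]
  [-10, 0, -∞, -∞]
  [-∞, -∞, 0, -18]
  [-10, 5, -16, 0]
D(2):
  [0, -13, -∞, -∞]
  [-10, 0, -∞, -∞]
  [-∞, -∞, 0, -18]
  [-5, 5, -16, 0]
D(3):
  [0, -13, -∞, -∞]
  [-10, 0, -∞, -∞]
  [-∞, -∞, 0, -18]
  [-5, 5, -16, 0]
D(4):
  [0, -13, -∞, -∞]
  [-10, 0, -∞, -∞]
  [-23, -13, 0, -18]
  [-5, 5, -16, 0]
Answer: W* = [[0, -13, -∞, -∞], [-10, 0, -∞, -∞], [-23, -13, 0, -18], [-5, 5, -16, 0]]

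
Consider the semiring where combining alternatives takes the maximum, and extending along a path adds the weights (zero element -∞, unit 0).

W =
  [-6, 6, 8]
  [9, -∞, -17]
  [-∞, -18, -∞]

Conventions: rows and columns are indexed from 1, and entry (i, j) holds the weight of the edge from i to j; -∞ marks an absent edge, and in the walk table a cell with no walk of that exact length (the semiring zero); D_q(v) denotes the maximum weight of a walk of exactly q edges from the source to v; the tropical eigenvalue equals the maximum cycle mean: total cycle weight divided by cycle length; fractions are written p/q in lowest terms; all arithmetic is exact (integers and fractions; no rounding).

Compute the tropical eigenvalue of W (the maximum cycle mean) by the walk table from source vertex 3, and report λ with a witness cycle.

q=0: [-∞, -∞, 0]
q=1: [-∞, -18, -∞]
q=2: [-9, -∞, -35]
q=3: [-15, -3, -1]
Optimal cycle mean attained by: cycle 1->2->1, total 6 + 9, length 2.
Answer: λ = 15/2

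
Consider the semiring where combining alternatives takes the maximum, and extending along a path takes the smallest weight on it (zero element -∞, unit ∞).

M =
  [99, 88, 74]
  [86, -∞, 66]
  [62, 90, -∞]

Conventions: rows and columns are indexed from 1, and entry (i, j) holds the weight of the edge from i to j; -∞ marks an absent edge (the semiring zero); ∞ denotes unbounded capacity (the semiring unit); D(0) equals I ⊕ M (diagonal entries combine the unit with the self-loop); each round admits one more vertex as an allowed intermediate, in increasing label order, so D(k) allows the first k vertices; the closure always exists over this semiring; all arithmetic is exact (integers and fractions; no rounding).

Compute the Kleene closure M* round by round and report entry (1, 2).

D(0):
  [∞, 88, 74]
  [86, ∞, 66]
  [62, 90, ∞]
D(1):
  [∞, 88, 74]
  [86, ∞, 74]
  [62, 90, ∞]
D(2):
  [∞, 88, 74]
  [86, ∞, 74]
  [86, 90, ∞]
D(3):
  [∞, 88, 74]
  [86, ∞, 74]
  [86, 90, ∞]
Answer: M*[1][2] = 88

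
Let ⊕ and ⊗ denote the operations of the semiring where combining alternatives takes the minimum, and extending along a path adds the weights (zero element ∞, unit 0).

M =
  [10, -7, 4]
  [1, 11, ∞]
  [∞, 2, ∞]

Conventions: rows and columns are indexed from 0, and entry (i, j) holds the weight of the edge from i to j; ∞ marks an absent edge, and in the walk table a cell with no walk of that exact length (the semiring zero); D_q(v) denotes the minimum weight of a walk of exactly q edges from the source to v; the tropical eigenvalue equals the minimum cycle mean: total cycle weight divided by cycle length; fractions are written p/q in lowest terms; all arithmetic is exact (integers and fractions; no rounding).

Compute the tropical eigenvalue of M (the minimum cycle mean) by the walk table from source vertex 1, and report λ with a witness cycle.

q=0: [∞, 0, ∞]
q=1: [1, 11, ∞]
q=2: [11, -6, 5]
q=3: [-5, 4, 15]
Optimal cycle mean attained by: cycle 0->1->0, total (-7) + 1, length 2.
Answer: λ = -3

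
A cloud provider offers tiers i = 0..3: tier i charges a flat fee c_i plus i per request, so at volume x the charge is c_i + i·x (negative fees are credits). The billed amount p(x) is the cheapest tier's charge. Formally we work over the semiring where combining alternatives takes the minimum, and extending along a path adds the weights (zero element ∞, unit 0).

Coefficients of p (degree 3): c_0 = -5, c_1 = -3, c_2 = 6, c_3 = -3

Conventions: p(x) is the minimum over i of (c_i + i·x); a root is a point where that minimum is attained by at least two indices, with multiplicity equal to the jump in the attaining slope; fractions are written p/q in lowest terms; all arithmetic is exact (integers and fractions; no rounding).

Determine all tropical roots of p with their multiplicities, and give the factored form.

hull edge (i=0, c=-5) to (i=3, c=-3): slope 2/3, span 3
Factored form: p(x) = -3 ⊗ (x ⊕ (-2/3)) ⊗ (x ⊕ (-2/3)) ⊗ (x ⊕ (-2/3))
Answer: roots = -2/3 (mult 3)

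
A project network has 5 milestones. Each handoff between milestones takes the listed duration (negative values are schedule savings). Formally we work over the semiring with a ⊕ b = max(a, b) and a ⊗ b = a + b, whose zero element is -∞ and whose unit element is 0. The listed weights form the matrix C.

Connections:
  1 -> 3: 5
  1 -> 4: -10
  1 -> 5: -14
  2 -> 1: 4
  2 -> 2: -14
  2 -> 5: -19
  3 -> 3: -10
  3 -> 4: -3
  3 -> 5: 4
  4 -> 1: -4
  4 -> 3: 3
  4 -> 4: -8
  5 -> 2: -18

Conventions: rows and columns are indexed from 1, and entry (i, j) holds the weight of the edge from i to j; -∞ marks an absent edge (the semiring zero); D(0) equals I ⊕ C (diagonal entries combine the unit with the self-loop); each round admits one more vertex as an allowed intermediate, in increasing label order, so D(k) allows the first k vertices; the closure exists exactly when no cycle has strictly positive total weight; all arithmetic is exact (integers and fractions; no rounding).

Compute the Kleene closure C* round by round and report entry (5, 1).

D(0):
  [0, -∞, 5, -10, -14]
  [4, 0, -∞, -∞, -19]
  [-∞, -∞, 0, -3, 4]
  [-4, -∞, 3, 0, -∞]
  [-∞, -18, -∞, -∞, 0]
D(1):
  [0, -∞, 5, -10, -14]
  [4, 0, 9, -6, -10]
  [-∞, -∞, 0, -3, 4]
  [-4, -∞, 3, 0, -18]
  [-∞, -18, -∞, -∞, 0]
D(2):
  [0, -∞, 5, -10, -14]
  [4, 0, 9, -6, -10]
  [-∞, -∞, 0, -3, 4]
  [-4, -∞, 3, 0, -18]
  [-14, -18, -9, -24, 0]
D(3):
  [0, -∞, 5, 2, 9]
  [4, 0, 9, 6, 13]
  [-∞, -∞, 0, -3, 4]
  [-4, -∞, 3, 0, 7]
  [-14, -18, -9, -12, 0]
D(4):
  [0, -∞, 5, 2, 9]
  [4, 0, 9, 6, 13]
  [-7, -∞, 0, -3, 4]
  [-4, -∞, 3, 0, 7]
  [-14, -18, -9, -12, 0]
D(5):
  [0, -9, 5, 2, 9]
  [4, 0, 9, 6, 13]
  [-7, -14, 0, -3, 4]
  [-4, -11, 3, 0, 7]
  [-14, -18, -9, -12, 0]
Answer: C*[5][1] = -14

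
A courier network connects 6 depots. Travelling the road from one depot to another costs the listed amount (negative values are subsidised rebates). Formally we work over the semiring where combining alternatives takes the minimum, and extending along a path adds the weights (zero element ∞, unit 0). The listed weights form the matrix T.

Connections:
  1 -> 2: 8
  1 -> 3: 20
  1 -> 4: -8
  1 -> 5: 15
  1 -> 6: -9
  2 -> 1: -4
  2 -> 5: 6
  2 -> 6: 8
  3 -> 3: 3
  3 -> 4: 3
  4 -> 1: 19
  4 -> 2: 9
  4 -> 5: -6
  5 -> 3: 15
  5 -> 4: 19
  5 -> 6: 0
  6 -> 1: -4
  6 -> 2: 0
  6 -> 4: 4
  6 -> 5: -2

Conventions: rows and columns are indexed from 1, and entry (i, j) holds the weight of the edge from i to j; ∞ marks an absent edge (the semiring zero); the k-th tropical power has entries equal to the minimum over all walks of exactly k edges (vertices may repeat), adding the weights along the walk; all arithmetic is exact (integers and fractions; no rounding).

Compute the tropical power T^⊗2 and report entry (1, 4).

T^⊗2:
  [-13, -9, 23, -5, -14, 15]
  [4, 4, 16, -12, 6, -13]
  [22, 12, 6, 6, -3, ∞]
  [5, 27, 9, 11, 15, -6]
  [-4, 0, 18, 4, -2, ∞]
  [-4, 4, 13, -12, -2, -13]
Key observation: the optimum is the walk 1->6->4, with weight (-9) + 4 = -5.
Optimal value attained by: walk 1->6->4.
Answer: (T^⊗2)[1][4] = -5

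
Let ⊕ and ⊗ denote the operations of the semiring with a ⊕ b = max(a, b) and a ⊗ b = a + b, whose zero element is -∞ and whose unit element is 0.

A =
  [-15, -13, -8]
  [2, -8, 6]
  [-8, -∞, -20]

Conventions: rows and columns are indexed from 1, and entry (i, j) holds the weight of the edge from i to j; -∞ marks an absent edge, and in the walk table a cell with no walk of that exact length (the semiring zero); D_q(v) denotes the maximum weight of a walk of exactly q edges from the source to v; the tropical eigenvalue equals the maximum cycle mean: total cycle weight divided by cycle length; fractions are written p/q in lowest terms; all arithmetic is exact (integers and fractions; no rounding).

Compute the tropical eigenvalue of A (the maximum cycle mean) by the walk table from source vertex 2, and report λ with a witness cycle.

q=0: [-∞, 0, -∞]
q=1: [2, -8, 6]
q=2: [-2, -11, -2]
q=3: [-9, -15, -5]
Optimal cycle mean attained by: cycle 1->2->3->1, total (-13) + 6 + (-8), length 3.
Answer: λ = -5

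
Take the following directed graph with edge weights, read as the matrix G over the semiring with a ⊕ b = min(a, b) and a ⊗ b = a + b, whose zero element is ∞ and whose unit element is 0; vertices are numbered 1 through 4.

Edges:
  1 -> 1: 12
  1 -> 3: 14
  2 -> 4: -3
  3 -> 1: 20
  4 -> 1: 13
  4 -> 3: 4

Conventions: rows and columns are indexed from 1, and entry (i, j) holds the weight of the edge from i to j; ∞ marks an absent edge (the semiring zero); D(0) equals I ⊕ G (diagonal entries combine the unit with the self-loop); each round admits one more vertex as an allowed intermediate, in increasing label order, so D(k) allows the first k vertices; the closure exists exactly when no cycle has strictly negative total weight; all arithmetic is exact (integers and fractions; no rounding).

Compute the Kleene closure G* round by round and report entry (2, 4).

D(0):
  [0, ∞, 14, ∞]
  [∞, 0, ∞, -3]
  [20, ∞, 0, ∞]
  [13, ∞, 4, 0]
D(1):
  [0, ∞, 14, ∞]
  [∞, 0, ∞, -3]
  [20, ∞, 0, ∞]
  [13, ∞, 4, 0]
D(2):
  [0, ∞, 14, ∞]
  [∞, 0, ∞, -3]
  [20, ∞, 0, ∞]
  [13, ∞, 4, 0]
D(3):
  [0, ∞, 14, ∞]
  [∞, 0, ∞, -3]
  [20, ∞, 0, ∞]
  [13, ∞, 4, 0]
D(4):
  [0, ∞, 14, ∞]
  [10, 0, 1, -3]
  [20, ∞, 0, ∞]
  [13, ∞, 4, 0]
Answer: G*[2][4] = -3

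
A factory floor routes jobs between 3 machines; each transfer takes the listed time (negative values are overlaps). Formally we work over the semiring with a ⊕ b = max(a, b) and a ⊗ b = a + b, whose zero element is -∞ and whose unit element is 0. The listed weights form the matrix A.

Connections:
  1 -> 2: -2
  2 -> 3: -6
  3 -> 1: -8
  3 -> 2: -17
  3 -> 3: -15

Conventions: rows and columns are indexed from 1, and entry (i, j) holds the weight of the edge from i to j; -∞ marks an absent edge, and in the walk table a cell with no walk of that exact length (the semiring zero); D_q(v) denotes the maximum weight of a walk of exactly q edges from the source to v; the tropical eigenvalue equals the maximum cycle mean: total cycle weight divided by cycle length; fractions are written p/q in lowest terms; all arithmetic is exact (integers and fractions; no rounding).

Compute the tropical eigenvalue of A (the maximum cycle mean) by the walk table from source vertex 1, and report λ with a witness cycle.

q=0: [0, -∞, -∞]
q=1: [-∞, -2, -∞]
q=2: [-∞, -∞, -8]
q=3: [-16, -25, -23]
Optimal cycle mean attained by: cycle 1->2->3->1, total (-2) + (-6) + (-8), length 3.
Answer: λ = -16/3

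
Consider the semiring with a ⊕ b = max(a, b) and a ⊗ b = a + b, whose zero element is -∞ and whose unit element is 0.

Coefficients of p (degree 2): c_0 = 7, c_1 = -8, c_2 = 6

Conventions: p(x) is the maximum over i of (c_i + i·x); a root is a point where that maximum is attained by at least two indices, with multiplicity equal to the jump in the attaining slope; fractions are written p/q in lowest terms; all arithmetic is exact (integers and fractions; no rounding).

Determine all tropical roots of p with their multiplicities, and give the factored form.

hull edge (i=0, c=7) to (i=2, c=6): slope -1/2, span 2
Factored form: p(x) = 6 ⊗ (x ⊕ 1/2) ⊗ (x ⊕ 1/2)
Answer: roots = 1/2 (mult 2)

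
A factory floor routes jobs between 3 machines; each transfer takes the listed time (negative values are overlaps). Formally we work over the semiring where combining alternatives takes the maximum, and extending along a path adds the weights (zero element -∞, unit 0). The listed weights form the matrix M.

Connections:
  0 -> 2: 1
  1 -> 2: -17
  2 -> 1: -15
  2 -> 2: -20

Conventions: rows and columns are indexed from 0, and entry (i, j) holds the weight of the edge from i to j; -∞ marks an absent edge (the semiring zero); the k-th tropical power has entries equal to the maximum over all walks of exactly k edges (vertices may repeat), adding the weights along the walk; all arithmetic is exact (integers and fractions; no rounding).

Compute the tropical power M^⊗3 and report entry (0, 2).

M^⊗2:
  [-∞, -14, -19]
  [-∞, -32, -37]
  [-∞, -35, -32]
M^⊗3:
  [-∞, -34, -31]
  [-∞, -52, -49]
  [-∞, -47, -52]
Key observation: the optimum is the walk 0->2->1->2, with weight 1 + (-15) + (-17) = -31.
Optimal value attained by: walk 0->2->1->2.
Answer: (M^⊗3)[0][2] = -31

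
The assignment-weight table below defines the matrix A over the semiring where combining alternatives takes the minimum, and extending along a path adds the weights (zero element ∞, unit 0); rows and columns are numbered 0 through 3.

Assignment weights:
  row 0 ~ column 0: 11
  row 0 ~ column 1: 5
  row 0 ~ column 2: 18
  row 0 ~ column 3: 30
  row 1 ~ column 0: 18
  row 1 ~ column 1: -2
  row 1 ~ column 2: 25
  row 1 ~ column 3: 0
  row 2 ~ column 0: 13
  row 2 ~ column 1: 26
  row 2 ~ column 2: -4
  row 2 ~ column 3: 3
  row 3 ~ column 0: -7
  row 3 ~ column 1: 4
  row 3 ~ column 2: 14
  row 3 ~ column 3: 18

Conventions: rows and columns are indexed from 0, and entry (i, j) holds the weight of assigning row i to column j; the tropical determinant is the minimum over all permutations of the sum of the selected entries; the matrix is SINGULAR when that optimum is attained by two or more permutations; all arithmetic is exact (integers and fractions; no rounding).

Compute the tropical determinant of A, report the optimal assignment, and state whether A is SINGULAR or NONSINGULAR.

σ = (0, 1, 2, 3): 11 + (-2) + (-4) + 18 = 23
σ = (0, 1, 3, 2): 11 + (-2) + 3 + 14 = 26
σ = (0, 2, 1, 3): 11 + 25 + 26 + 18 = 80
σ = (0, 2, 3, 1): 11 + 25 + 3 + 4 = 43
σ = (0, 3, 1, 2): 11 + 0 + 26 + 14 = 51
σ = (0, 3, 2, 1): 11 + 0 + (-4) + 4 = 11
σ = (1, 0, 2, 3): 5 + 18 + (-4) + 18 = 37
σ = (1, 0, 3, 2): 5 + 18 + 3 + 14 = 40
σ = (1, 2, 0, 3): 5 + 25 + 13 + 18 = 61
σ = (1, 2, 3, 0): 5 + 25 + 3 + (-7) = 26
σ = (1, 3, 0, 2): 5 + 0 + 13 + 14 = 32
σ = (1, 3, 2, 0): 5 + 0 + (-4) + (-7) = -6
σ = (2, 0, 1, 3): 18 + 18 + 26 + 18 = 80
σ = (2, 0, 3, 1): 18 + 18 + 3 + 4 = 43
σ = (2, 1, 0, 3): 18 + (-2) + 13 + 18 = 47
σ = (2, 1, 3, 0): 18 + (-2) + 3 + (-7) = 12
σ = (2, 3, 0, 1): 18 + 0 + 13 + 4 = 35
σ = (2, 3, 1, 0): 18 + 0 + 26 + (-7) = 37
σ = (3, 0, 1, 2): 30 + 18 + 26 + 14 = 88
σ = (3, 0, 2, 1): 30 + 18 + (-4) + 4 = 48
σ = (3, 1, 0, 2): 30 + (-2) + 13 + 14 = 55
σ = (3, 1, 2, 0): 30 + (-2) + (-4) + (-7) = 17
σ = (3, 2, 0, 1): 30 + 25 + 13 + 4 = 72
σ = (3, 2, 1, 0): 30 + 25 + 26 + (-7) = 74
Optimal value attained by: σ = (1, 3, 2, 0).
Answer: det⊕(A) = -6; verdict: NONSINGULAR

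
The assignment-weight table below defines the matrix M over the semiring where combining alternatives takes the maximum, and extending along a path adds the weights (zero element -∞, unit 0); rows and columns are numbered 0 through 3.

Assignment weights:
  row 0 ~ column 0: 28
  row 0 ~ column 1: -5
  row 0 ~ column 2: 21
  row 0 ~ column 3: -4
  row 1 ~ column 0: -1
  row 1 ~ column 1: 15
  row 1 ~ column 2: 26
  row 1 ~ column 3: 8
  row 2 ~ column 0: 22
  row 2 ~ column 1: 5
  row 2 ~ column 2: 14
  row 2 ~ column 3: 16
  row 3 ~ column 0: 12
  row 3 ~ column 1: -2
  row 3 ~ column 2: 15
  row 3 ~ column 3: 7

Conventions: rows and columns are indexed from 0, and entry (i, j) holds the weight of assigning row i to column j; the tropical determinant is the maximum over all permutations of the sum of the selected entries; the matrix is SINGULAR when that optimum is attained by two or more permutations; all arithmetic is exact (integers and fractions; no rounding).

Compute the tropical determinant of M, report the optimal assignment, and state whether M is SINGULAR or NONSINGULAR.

σ = (0, 1, 2, 3): 28 + 15 + 14 + 7 = 64
σ = (0, 1, 3, 2): 28 + 15 + 16 + 15 = 74
σ = (0, 2, 1, 3): 28 + 26 + 5 + 7 = 66
σ = (0, 2, 3, 1): 28 + 26 + 16 + (-2) = 68
σ = (0, 3, 1, 2): 28 + 8 + 5 + 15 = 56
σ = (0, 3, 2, 1): 28 + 8 + 14 + (-2) = 48
σ = (1, 0, 2, 3): (-5) + (-1) + 14 + 7 = 15
σ = (1, 0, 3, 2): (-5) + (-1) + 16 + 15 = 25
σ = (1, 2, 0, 3): (-5) + 26 + 22 + 7 = 50
σ = (1, 2, 3, 0): (-5) + 26 + 16 + 12 = 49
σ = (1, 3, 0, 2): (-5) + 8 + 22 + 15 = 40
σ = (1, 3, 2, 0): (-5) + 8 + 14 + 12 = 29
σ = (2, 0, 1, 3): 21 + (-1) + 5 + 7 = 32
σ = (2, 0, 3, 1): 21 + (-1) + 16 + (-2) = 34
σ = (2, 1, 0, 3): 21 + 15 + 22 + 7 = 65
σ = (2, 1, 3, 0): 21 + 15 + 16 + 12 = 64
σ = (2, 3, 0, 1): 21 + 8 + 22 + (-2) = 49
σ = (2, 3, 1, 0): 21 + 8 + 5 + 12 = 46
σ = (3, 0, 1, 2): (-4) + (-1) + 5 + 15 = 15
σ = (3, 0, 2, 1): (-4) + (-1) + 14 + (-2) = 7
σ = (3, 1, 0, 2): (-4) + 15 + 22 + 15 = 48
σ = (3, 1, 2, 0): (-4) + 15 + 14 + 12 = 37
σ = (3, 2, 0, 1): (-4) + 26 + 22 + (-2) = 42
σ = (3, 2, 1, 0): (-4) + 26 + 5 + 12 = 39
Optimal value attained by: σ = (0, 1, 3, 2).
Answer: det⊕(M) = 74; verdict: NONSINGULAR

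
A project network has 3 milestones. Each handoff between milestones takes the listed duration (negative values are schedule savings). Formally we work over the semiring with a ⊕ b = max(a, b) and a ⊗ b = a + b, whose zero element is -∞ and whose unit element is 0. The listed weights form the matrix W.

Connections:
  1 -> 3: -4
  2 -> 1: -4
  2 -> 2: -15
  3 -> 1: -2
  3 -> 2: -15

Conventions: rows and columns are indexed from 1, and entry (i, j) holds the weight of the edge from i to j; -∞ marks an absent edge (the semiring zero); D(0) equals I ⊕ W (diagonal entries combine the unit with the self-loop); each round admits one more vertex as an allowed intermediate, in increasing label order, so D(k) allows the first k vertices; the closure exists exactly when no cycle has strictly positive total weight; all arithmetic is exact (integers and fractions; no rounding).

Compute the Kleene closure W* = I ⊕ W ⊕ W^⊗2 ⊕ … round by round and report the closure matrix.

D(0):
  [0, -∞, -4]
  [-4, 0, -∞]
  [-2, -15, 0]
D(1):
  [0, -∞, -4]
  [-4, 0, -8]
  [-2, -15, 0]
D(2):
  [0, -∞, -4]
  [-4, 0, -8]
  [-2, -15, 0]
D(3):
  [0, -19, -4]
  [-4, 0, -8]
  [-2, -15, 0]
Answer: W* = [[0, -19, -4], [-4, 0, -8], [-2, -15, 0]]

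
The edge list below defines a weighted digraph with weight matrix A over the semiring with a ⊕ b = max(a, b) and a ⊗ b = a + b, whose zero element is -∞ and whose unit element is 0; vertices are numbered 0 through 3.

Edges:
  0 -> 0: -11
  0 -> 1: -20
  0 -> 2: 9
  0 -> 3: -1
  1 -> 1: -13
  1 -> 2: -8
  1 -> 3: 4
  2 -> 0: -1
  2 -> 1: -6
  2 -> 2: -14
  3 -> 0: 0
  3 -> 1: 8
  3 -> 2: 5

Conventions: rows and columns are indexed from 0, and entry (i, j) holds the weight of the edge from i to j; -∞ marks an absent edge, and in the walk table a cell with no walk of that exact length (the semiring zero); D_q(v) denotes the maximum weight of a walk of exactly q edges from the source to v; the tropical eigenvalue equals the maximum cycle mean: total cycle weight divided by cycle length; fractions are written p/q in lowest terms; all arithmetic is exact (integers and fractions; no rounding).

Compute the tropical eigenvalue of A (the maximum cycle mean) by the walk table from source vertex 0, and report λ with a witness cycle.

q=0: [0, -∞, -∞, -∞]
q=1: [-11, -20, 9, -1]
q=2: [8, 7, 4, -12]
q=3: [3, -2, 17, 11]
q=4: [16, 19, 16, 2]
Optimal cycle mean attained by: cycle 1->3->1, total 4 + 8, length 2.
Answer: λ = 6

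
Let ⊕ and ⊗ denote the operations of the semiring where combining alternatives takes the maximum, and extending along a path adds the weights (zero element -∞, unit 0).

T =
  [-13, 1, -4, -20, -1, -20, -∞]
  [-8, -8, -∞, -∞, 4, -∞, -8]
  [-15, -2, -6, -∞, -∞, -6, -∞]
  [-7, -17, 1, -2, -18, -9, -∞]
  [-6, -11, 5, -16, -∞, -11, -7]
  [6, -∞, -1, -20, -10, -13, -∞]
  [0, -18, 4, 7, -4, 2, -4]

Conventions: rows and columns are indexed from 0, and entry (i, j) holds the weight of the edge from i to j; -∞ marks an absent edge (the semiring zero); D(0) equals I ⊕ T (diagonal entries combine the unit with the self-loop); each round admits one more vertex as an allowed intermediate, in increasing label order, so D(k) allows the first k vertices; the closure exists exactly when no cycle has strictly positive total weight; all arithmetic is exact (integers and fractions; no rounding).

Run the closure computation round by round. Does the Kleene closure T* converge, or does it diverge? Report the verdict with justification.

D(0):
  [0, 1, -4, -20, -1, -20, -∞]
  [-8, 0, -∞, -∞, 4, -∞, -8]
  [-15, -2, 0, -∞, -∞, -6, -∞]
  [-7, -17, 1, 0, -18, -9, -∞]
  [-6, -11, 5, -16, 0, -11, -7]
  [6, -∞, -1, -20, -10, 0, -∞]
  [0, -18, 4, 7, -4, 2, 0]
D(1):
  [0, 1, -4, -20, -1, -20, -∞]
  [-8, 0, -12, -28, 4, -28, -8]
  [-15, -2, 0, -35, -16, -6, -∞]
  [-7, -6, 1, 0, -8, -9, -∞]
  [-6, -5, 5, -16, 0, -11, -7]
  [6, 7, 2, -14, 5, 0, -∞]
  [0, 1, 4, 7, -1, 2, 0]
D(2):
  [0, 1, -4, -20, 5, -20, -7]
  [-8, 0, -12, -28, 4, -28, -8]
  [-10, -2, 0, -30, 2, -6, -10]
  [-7, -6, 1, 0, -2, -9, -14]
  [-6, -5, 5, -16, 0, -11, -7]
  [6, 7, 2, -14, 11, 0, -1]
  [0, 1, 4, 7, 5, 2, 0]
Detection: at round 3, diagonal entry (4, 4) turns strictly positive.
Key observation: the cycle 4->2->1->4 has total weight 5 + (-2) + 4, which is strictly positive.
Answer: DIVERGES — positive cycle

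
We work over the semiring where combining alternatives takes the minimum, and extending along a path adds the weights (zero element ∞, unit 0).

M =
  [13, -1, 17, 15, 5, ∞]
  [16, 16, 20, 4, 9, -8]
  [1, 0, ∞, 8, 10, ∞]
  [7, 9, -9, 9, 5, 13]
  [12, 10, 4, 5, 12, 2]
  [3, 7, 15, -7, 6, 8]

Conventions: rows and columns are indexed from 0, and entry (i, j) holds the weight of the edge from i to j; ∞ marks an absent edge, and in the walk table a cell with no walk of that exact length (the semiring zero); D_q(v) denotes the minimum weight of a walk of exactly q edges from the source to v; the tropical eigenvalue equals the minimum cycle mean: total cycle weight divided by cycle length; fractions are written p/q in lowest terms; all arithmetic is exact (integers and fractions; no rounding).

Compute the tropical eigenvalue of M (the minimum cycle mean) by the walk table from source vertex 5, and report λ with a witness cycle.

q=0: [∞, ∞, ∞, ∞, ∞, 0]
q=1: [3, 7, 15, -7, 6, 8]
q=2: [0, 2, -16, 1, -2, -1]
q=3: [-15, -16, -8, -8, -6, -6]
q=4: [-7, -16, -17, -13, -10, -24]
q=5: [-21, -17, -22, -31, -18, -24]
q=6: [-24, -22, -40, -31, -26, -25]
Optimal cycle mean attained by: cycle 1->5->3->2->1, total (-8) + (-7) + (-9) + 0, length 4.
Answer: λ = -6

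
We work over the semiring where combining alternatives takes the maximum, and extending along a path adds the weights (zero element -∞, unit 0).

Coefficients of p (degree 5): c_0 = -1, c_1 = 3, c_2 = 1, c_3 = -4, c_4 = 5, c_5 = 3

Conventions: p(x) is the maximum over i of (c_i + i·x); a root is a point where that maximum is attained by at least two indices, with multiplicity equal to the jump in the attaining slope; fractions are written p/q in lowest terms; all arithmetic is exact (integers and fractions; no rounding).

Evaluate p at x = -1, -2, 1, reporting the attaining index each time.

p(-1) = max(-1+0·(-1)=-1, 3+1·(-1)=2, 1+2·(-1)=-1, -4+3·(-1)=-7, 5+4·(-1)=1, 3+5·(-1)=-2) = 2 (attained by i=1)
p(-2) = max(-1+0·(-2)=-1, 3+1·(-2)=1, 1+2·(-2)=-3, -4+3·(-2)=-10, 5+4·(-2)=-3, 3+5·(-2)=-7) = 1 (attained by i=1)
p(1) = max(-1+0·1=-1, 3+1·1=4, 1+2·1=3, -4+3·1=-1, 5+4·1=9, 3+5·1=8) = 9 (attained by i=4)
Answer: p(-1) = 2; p(-2) = 1; p(1) = 9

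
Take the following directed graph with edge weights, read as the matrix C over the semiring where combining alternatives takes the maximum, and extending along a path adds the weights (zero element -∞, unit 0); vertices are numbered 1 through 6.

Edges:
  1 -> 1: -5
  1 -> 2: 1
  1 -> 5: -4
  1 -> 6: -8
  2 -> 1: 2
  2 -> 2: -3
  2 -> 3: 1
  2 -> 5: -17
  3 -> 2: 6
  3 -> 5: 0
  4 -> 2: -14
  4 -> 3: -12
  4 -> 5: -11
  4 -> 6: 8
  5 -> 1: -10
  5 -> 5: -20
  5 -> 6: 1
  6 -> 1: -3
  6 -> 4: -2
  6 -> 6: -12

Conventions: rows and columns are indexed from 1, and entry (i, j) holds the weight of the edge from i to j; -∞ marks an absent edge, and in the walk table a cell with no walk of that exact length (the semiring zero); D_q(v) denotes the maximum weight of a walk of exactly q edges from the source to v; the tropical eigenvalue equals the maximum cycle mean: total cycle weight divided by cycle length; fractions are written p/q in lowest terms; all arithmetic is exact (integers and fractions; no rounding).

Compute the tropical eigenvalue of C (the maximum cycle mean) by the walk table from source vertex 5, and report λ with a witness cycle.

q=0: [-∞, -∞, -∞, -∞, 0, -∞]
q=1: [-10, -∞, -∞, -∞, -20, 1]
q=2: [-2, -9, -∞, -1, -14, -11]
q=3: [-7, -1, -8, -13, -6, 7]
q=4: [4, -2, 0, 5, -8, -5]
q=5: [0, 6, -1, -7, 0, 13]
q=6: [10, 5, 7, 11, -1, 1]
Optimal cycle mean attained by: cycle 2->3->2, total 1 + 6, length 2.
Answer: λ = 7/2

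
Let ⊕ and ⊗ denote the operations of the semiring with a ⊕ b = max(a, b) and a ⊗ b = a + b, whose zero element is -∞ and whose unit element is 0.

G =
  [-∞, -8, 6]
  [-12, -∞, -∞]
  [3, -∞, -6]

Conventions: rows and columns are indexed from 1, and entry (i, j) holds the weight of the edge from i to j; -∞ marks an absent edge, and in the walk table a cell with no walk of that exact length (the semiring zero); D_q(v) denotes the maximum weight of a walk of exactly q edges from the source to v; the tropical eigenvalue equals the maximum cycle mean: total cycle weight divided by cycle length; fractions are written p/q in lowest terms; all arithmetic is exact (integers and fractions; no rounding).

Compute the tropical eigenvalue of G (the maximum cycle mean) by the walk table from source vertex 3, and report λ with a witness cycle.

q=0: [-∞, -∞, 0]
q=1: [3, -∞, -6]
q=2: [-3, -5, 9]
q=3: [12, -11, 3]
Optimal cycle mean attained by: cycle 1->3->1, total 6 + 3, length 2.
Answer: λ = 9/2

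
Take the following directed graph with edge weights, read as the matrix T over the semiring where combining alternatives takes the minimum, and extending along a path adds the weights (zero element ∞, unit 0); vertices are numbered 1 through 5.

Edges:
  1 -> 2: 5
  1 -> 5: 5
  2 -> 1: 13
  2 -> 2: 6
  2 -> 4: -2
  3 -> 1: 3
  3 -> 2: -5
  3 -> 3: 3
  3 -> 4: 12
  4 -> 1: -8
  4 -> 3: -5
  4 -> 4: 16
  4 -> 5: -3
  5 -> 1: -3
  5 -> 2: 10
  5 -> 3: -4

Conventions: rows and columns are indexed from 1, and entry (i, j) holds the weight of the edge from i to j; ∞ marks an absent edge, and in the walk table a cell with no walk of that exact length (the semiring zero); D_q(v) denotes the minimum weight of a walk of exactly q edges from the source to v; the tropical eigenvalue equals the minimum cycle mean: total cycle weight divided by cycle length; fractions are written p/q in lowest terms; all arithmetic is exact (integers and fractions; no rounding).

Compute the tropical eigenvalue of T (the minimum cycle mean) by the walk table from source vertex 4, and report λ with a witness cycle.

q=0: [∞, ∞, ∞, 0, ∞]
q=1: [-8, ∞, -5, 16, -3]
q=2: [-6, -10, -7, 7, -3]
q=3: [-6, -12, -7, -12, -1]
q=4: [-20, -12, -17, -14, -15]
q=5: [-22, -22, -19, -14, -17]
Optimal cycle mean attained by: cycle 2->4->3->2, total (-2) + (-5) + (-5), length 3.
Answer: λ = -4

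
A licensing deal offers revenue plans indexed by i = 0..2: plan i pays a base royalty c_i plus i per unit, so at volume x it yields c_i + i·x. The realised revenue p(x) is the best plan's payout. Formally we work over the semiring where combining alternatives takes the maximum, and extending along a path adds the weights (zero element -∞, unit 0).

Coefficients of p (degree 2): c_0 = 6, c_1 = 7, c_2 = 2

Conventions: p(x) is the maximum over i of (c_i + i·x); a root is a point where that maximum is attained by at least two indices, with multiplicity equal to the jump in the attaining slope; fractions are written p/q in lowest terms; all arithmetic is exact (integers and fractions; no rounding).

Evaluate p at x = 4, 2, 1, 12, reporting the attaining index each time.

p(4) = max(6+0·4=6, 7+1·4=11, 2+2·4=10) = 11 (attained by i=1)
p(2) = max(6+0·2=6, 7+1·2=9, 2+2·2=6) = 9 (attained by i=1)
p(1) = max(6+0·1=6, 7+1·1=8, 2+2·1=4) = 8 (attained by i=1)
p(12) = max(6+0·12=6, 7+1·12=19, 2+2·12=26) = 26 (attained by i=2)
Answer: p(4) = 11; p(2) = 9; p(1) = 8; p(12) = 26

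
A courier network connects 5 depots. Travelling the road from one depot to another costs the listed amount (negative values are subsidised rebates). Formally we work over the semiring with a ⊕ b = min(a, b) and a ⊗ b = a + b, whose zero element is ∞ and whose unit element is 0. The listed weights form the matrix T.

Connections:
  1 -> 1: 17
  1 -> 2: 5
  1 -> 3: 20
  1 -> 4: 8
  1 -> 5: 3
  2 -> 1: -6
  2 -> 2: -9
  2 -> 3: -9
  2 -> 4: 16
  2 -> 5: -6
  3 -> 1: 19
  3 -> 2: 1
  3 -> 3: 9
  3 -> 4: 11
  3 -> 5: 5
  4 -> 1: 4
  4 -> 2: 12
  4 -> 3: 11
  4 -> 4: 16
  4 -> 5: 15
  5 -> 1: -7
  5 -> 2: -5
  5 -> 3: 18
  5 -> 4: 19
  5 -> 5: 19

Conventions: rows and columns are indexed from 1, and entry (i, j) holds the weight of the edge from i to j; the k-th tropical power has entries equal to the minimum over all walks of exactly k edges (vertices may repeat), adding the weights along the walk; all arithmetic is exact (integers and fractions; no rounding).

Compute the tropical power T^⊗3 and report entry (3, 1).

T^⊗2:
  [-4, -4, -4, 21, -1]
  [-15, -18, -18, 2, -15]
  [-5, -8, -8, 17, -5]
  [6, 3, 3, 12, 6]
  [-11, -14, -14, 1, -11]
T^⊗3:
  [-10, -13, -13, 4, -10]
  [-24, -27, -27, -7, -24]
  [-14, -17, -17, 3, -14]
  [-3, -6, -6, 14, -3]
  [-20, -23, -23, -3, -20]
Key observation: the optimum is the walk 3->2->2->1, with weight 1 + (-9) + (-6) = -14.
Optimal value attained by: walk 3->2->2->1.
Answer: (T^⊗3)[3][1] = -14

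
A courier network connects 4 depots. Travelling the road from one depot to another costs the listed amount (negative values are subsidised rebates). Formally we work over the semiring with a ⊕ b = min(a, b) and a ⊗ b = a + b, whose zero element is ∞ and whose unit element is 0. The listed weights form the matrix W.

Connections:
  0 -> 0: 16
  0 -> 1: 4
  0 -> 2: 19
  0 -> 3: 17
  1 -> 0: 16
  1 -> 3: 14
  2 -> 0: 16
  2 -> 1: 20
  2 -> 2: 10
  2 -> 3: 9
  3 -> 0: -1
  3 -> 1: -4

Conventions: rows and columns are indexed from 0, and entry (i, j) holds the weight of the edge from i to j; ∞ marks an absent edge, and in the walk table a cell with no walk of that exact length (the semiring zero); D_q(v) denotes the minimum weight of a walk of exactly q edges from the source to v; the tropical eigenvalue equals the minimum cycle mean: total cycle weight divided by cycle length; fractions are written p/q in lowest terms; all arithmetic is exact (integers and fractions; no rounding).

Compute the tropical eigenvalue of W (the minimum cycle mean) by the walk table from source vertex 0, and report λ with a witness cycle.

q=0: [0, ∞, ∞, ∞]
q=1: [16, 4, 19, 17]
q=2: [16, 13, 29, 18]
q=3: [17, 14, 35, 27]
q=4: [26, 21, 36, 28]
Optimal cycle mean attained by: cycle 1->3->1, total 14 + (-4), length 2.
Answer: λ = 5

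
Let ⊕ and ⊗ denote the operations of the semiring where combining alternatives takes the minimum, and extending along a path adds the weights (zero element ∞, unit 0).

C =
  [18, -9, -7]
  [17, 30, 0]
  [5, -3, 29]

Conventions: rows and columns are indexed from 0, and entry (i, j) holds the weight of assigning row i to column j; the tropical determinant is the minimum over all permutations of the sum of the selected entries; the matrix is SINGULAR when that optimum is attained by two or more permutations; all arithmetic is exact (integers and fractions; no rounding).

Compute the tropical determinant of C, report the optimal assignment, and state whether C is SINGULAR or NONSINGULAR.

σ = (0, 1, 2): 18 + 30 + 29 = 77
σ = (0, 2, 1): 18 + 0 + (-3) = 15
σ = (1, 0, 2): (-9) + 17 + 29 = 37
σ = (1, 2, 0): (-9) + 0 + 5 = -4
σ = (2, 0, 1): (-7) + 17 + (-3) = 7
σ = (2, 1, 0): (-7) + 30 + 5 = 28
Optimal value attained by: σ = (1, 2, 0).
Answer: det⊕(C) = -4; verdict: NONSINGULAR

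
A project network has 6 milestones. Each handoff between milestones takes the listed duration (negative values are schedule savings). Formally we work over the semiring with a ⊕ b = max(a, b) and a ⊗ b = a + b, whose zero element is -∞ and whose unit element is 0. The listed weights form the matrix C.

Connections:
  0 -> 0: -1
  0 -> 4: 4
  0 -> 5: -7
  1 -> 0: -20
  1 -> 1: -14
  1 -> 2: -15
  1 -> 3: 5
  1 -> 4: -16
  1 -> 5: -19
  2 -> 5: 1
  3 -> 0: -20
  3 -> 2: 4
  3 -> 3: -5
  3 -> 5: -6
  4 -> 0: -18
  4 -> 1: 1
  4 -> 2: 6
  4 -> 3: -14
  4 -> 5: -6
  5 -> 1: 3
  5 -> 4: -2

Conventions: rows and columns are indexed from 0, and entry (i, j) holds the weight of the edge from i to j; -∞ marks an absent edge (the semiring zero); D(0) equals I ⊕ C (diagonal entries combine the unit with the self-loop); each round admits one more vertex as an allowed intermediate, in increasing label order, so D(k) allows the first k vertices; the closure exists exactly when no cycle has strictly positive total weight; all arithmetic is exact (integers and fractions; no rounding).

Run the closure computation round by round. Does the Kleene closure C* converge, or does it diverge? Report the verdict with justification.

D(0):
  [0, -∞, -∞, -∞, 4, -7]
  [-20, 0, -15, 5, -16, -19]
  [-∞, -∞, 0, -∞, -∞, 1]
  [-20, -∞, 4, 0, -∞, -6]
  [-18, 1, 6, -14, 0, -6]
  [-∞, 3, -∞, -∞, -2, 0]
D(1):
  [0, -∞, -∞, -∞, 4, -7]
  [-20, 0, -15, 5, -16, -19]
  [-∞, -∞, 0, -∞, -∞, 1]
  [-20, -∞, 4, 0, -16, -6]
  [-18, 1, 6, -14, 0, -6]
  [-∞, 3, -∞, -∞, -2, 0]
D(2):
  [0, -∞, -∞, -∞, 4, -7]
  [-20, 0, -15, 5, -16, -19]
  [-∞, -∞, 0, -∞, -∞, 1]
  [-20, -∞, 4, 0, -16, -6]
  [-18, 1, 6, 6, 0, -6]
  [-17, 3, -12, 8, -2, 0]
D(3):
  [0, -∞, -∞, -∞, 4, -7]
  [-20, 0, -15, 5, -16, -14]
  [-∞, -∞, 0, -∞, -∞, 1]
  [-20, -∞, 4, 0, -16, 5]
  [-18, 1, 6, 6, 0, 7]
  [-17, 3, -12, 8, -2, 0]
Detection: at round 4, diagonal entry (5, 5) turns strictly positive.
Key observation: the cycle 5->1->3->2->5 has total weight 3 + 5 + 4 + 1, which is strictly positive.
Answer: DIVERGES — positive cycle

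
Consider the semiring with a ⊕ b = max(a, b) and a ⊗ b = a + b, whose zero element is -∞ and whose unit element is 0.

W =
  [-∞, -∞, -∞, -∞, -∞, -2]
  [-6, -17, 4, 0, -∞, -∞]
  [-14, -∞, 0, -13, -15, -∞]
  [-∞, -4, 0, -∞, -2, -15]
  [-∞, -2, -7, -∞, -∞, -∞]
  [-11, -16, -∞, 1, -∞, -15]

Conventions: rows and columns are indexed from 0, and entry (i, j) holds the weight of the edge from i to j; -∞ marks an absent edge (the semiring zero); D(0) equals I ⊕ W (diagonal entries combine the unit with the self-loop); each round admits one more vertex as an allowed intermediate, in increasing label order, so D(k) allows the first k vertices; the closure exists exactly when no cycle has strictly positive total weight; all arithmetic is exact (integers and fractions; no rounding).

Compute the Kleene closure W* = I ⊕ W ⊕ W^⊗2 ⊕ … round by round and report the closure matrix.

D(0):
  [0, -∞, -∞, -∞, -∞, -2]
  [-6, 0, 4, 0, -∞, -∞]
  [-14, -∞, 0, -13, -15, -∞]
  [-∞, -4, 0, 0, -2, -15]
  [-∞, -2, -7, -∞, 0, -∞]
  [-11, -16, -∞, 1, -∞, 0]
D(1):
  [0, -∞, -∞, -∞, -∞, -2]
  [-6, 0, 4, 0, -∞, -8]
  [-14, -∞, 0, -13, -15, -16]
  [-∞, -4, 0, 0, -2, -15]
  [-∞, -2, -7, -∞, 0, -∞]
  [-11, -16, -∞, 1, -∞, 0]
D(2):
  [0, -∞, -∞, -∞, -∞, -2]
  [-6, 0, 4, 0, -∞, -8]
  [-14, -∞, 0, -13, -15, -16]
  [-10, -4, 0, 0, -2, -12]
  [-8, -2, 2, -2, 0, -10]
  [-11, -16, -12, 1, -∞, 0]
D(3):
  [0, -∞, -∞, -∞, -∞, -2]
  [-6, 0, 4, 0, -11, -8]
  [-14, -∞, 0, -13, -15, -16]
  [-10, -4, 0, 0, -2, -12]
  [-8, -2, 2, -2, 0, -10]
  [-11, -16, -12, 1, -27, 0]
D(4):
  [0, -∞, -∞, -∞, -∞, -2]
  [-6, 0, 4, 0, -2, -8]
  [-14, -17, 0, -13, -15, -16]
  [-10, -4, 0, 0, -2, -12]
  [-8, -2, 2, -2, 0, -10]
  [-9, -3, 1, 1, -1, 0]
D(5):
  [0, -∞, -∞, -∞, -∞, -2]
  [-6, 0, 4, 0, -2, -8]
  [-14, -17, 0, -13, -15, -16]
  [-10, -4, 0, 0, -2, -12]
  [-8, -2, 2, -2, 0, -10]
  [-9, -3, 1, 1, -1, 0]
D(6):
  [0, -5, -1, -1, -3, -2]
  [-6, 0, 4, 0, -2, -8]
  [-14, -17, 0, -13, -15, -16]
  [-10, -4, 0, 0, -2, -12]
  [-8, -2, 2, -2, 0, -10]
  [-9, -3, 1, 1, -1, 0]
Answer: W* = [[0, -5, -1, -1, -3, -2], [-6, 0, 4, 0, -2, -8], [-14, -17, 0, -13, -15, -16], [-10, -4, 0, 0, -2, -12], [-8, -2, 2, -2, 0, -10], [-9, -3, 1, 1, -1, 0]]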